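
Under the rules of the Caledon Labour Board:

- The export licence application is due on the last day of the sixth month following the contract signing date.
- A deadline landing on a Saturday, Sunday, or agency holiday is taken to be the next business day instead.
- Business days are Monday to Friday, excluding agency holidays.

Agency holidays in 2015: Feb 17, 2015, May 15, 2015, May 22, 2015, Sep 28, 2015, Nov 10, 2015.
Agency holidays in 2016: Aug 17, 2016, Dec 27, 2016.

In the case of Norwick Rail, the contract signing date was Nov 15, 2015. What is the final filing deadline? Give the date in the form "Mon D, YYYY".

May 31, 2016

The sixth month after Nov 15, 2015 is May 2016, whose last day is May 31, 2016.
May 31, 2016 falls on a Tuesday, which is a business day, so no adjustment is needed.
The final due date is May 31, 2016.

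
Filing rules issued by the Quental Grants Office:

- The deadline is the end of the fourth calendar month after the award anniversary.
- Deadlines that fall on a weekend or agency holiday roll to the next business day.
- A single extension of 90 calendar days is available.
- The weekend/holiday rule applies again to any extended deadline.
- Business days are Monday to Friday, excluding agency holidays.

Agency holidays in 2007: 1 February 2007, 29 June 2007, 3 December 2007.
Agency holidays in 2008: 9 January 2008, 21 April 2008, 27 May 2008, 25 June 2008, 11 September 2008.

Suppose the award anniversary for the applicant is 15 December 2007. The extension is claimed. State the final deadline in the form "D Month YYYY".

29 July 2008

4 months after 15 December 2007 is April 2008; that month ends on 30 April 2008.
30 April 2008 falls on a Wednesday, which is a business day, so no adjustment is needed.
The 90-calendar-day extension moves the deadline from 30 April 2008 to 29 July 2008.
29 July 2008 is a Tuesday and not a listed holiday, so it stands.
Final deadline: 29 July 2008.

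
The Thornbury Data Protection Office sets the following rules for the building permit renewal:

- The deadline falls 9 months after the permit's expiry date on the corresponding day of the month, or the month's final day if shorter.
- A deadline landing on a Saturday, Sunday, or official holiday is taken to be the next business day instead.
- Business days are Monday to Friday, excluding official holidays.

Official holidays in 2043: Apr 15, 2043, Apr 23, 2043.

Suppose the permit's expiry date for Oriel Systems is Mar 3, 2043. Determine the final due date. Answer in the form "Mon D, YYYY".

9 months from Mar 3, 2043 is Dec 3, 2043.
Dec 3, 2043 falls on a Thursday, which is a business day, so no adjustment is needed.
The final due date is Dec 3, 2043.

Dec 3, 2043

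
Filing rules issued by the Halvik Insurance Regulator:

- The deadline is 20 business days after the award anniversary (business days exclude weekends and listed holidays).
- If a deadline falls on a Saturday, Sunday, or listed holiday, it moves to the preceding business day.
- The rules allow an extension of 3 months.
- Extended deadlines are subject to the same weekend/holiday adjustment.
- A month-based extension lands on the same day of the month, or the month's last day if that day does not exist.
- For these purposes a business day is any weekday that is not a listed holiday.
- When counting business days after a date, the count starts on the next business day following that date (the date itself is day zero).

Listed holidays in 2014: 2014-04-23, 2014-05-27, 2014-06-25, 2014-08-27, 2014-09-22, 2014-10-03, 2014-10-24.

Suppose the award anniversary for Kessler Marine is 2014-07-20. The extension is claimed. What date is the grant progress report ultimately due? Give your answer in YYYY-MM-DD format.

Counting 20 business days after 2014-07-20 (skipping weekends and listed holidays) reaches 2014-08-15.
2014-08-15 (Friday) is already a business day.
The 3 months extension carries 2014-08-15 to 2014-11-15.
2014-11-15 is a Saturday, so it moves to the preceding business day, 2014-11-14 (Friday).
The final due date is 2014-11-14.

2014-11-14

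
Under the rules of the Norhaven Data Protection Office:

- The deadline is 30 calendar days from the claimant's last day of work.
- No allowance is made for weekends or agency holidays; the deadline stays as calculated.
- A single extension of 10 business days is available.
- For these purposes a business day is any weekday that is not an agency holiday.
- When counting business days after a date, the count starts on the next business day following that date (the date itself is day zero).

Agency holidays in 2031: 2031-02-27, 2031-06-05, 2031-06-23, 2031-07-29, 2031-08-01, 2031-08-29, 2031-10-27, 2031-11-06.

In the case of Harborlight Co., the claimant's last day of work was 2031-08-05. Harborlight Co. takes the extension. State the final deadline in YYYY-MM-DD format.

2031-09-18

Adding 30 calendar days to 2031-08-05 gives 2031-09-04.
No adjustment is made for weekends or holidays, so 2031-09-04 stands.
Applying the 10-business-day extension: 10 business days after 2031-09-04 is 2031-09-18.
No adjustment is made for weekends or holidays, so 2031-09-18 stands.
The final due date is 2031-09-18.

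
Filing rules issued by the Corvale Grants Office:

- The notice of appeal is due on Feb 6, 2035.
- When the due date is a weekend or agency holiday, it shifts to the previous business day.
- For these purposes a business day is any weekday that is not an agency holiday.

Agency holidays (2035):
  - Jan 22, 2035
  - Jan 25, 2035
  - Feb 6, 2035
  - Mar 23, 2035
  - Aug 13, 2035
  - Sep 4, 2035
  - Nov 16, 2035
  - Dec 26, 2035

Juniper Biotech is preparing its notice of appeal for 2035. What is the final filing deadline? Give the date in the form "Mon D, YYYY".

Feb 5, 2035

The stated deadline is Feb 6, 2035.
Because Feb 6, 2035 is a listed holiday, the deadline becomes Feb 5, 2035 (Monday).
Final deadline: Feb 5, 2035.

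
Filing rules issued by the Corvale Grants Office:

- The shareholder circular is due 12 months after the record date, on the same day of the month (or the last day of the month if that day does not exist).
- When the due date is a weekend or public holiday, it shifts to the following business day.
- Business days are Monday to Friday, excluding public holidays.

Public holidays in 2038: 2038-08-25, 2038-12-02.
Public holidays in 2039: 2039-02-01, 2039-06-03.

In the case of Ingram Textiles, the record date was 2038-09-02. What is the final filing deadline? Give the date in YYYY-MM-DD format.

2039-09-02

12 months from 2038-09-02 is 2039-09-02.
2039-09-02 falls on a Friday, which is a business day, so no adjustment is needed.
So the filing is due 2039-09-02.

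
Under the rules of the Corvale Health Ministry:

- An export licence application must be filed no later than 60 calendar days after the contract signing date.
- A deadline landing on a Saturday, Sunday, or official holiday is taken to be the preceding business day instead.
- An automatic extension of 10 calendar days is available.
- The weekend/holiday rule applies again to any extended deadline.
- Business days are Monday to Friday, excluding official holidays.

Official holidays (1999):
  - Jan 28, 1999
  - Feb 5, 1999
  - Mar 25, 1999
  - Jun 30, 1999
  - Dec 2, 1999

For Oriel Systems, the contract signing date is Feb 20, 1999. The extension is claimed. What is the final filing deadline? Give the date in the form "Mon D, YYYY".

Apr 30, 1999

60 calendar days after Feb 20, 1999 is Apr 21, 1999.
Apr 21, 1999 falls on a Wednesday, which is a business day, so no adjustment is needed.
With the 10-day extension, Apr 21, 1999 becomes May 1, 1999.
Because May 1, 1999 is a Saturday, the deadline becomes Apr 30, 1999 (Friday).
So the filing is due Apr 30, 1999.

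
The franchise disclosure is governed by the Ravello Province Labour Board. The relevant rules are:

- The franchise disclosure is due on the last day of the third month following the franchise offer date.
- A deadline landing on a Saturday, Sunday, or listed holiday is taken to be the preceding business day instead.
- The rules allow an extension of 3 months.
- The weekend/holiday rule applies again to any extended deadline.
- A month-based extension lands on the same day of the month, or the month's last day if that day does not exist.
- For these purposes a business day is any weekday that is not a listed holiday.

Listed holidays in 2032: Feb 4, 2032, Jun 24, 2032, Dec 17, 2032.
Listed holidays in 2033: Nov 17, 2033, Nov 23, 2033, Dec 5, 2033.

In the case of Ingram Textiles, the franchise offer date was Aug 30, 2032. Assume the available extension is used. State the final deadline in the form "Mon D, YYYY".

Feb 28, 2033

3 months after Aug 30, 2032 is November 2032; that month ends on Nov 30, 2032.
Since Nov 30, 2032 is a Tuesday and not a holiday, the date is unchanged.
Add 3 months to Nov 30, 2032: Feb 28, 2033 (day 30 does not exist in February, so the month's last day is used).
Since Feb 28, 2033 is a Monday and not a holiday, the date is unchanged.
Deadline: Feb 28, 2033.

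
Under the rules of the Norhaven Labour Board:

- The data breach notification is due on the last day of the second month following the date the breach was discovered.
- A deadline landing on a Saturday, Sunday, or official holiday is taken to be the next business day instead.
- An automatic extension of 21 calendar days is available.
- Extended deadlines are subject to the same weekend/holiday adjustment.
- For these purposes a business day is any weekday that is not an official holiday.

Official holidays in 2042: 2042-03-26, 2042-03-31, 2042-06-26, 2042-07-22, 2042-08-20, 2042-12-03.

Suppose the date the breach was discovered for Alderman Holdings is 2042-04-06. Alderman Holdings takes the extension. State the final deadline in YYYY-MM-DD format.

The second month after 2042-04-06 is June 2042, whose last day is 2042-06-30.
2042-06-30 is a Monday and not a listed holiday, so it stands.
Add the 21 calendar-day extension to 2042-06-30: 2042-07-21.
2042-07-21 (Monday) is already a business day.
Final deadline: 2042-07-21.

2042-07-21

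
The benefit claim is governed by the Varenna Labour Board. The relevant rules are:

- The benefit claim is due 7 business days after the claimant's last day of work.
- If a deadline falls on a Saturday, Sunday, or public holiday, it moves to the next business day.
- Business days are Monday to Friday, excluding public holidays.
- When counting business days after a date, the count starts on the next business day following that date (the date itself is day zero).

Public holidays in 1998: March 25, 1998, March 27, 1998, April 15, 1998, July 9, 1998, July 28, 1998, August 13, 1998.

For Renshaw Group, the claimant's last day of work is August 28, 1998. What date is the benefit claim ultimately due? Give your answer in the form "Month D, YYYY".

September 8, 1998

Counting 7 business days after August 28, 1998 (skipping weekends and listed holidays) reaches September 8, 1998.
September 8, 1998 falls on a Tuesday, which is a business day, so no adjustment is needed.
The final due date is September 8, 1998.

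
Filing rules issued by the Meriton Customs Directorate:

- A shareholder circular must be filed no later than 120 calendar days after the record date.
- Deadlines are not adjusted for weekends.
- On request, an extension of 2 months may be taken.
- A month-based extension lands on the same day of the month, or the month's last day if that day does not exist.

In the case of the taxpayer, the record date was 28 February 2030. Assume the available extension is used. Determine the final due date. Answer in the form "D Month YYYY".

Adding 120 calendar days to 28 February 2030 gives 28 June 2030.
28 June 2030 is a Friday; no weekend or holiday adjustment applies.
The 2 months extension carries 28 June 2030 to 28 August 2030.
No adjustment is made for weekends or holidays, so 28 August 2030 stands.
Deadline: 28 August 2030.

28 August 2030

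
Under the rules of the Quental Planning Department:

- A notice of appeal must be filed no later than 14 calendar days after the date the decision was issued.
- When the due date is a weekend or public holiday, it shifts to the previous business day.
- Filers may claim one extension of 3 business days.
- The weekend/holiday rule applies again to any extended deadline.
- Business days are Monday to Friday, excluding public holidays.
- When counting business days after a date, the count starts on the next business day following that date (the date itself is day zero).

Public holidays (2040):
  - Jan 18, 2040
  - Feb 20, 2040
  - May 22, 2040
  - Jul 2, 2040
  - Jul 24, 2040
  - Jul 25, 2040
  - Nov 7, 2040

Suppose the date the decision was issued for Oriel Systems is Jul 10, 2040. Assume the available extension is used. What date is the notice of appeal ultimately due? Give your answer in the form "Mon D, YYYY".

Trigger date Jul 10, 2040 + 14 calendar days = Jul 24, 2040.
Jul 24, 2040 is a listed holiday; the preceding business day is Jul 23, 2040 (Monday).
Applying the 3-business-day extension: 3 business days after Jul 23, 2040 is Jul 30, 2040.
Jul 30, 2040 falls on a Monday, which is a business day, so no adjustment is needed.
The final due date is Jul 30, 2040.

Jul 30, 2040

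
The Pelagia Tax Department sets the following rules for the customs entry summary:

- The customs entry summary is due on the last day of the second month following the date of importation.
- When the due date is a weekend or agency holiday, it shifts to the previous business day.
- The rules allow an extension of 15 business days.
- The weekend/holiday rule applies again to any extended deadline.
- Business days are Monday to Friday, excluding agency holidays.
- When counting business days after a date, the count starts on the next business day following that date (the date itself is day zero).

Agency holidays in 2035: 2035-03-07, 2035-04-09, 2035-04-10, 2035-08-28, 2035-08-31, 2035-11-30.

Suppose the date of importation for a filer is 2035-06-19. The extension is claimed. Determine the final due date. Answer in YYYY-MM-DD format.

The second month after 2035-06-19 is August 2035, whose last day is 2035-08-31.
2035-08-31 is a listed holiday; the preceding business day is 2035-08-30 (Thursday).
The 15-business-day extension runs from 2035-08-30 to 2035-09-21.
2035-09-21 (Friday) is already a business day.
Deadline: 2035-09-21.

2035-09-21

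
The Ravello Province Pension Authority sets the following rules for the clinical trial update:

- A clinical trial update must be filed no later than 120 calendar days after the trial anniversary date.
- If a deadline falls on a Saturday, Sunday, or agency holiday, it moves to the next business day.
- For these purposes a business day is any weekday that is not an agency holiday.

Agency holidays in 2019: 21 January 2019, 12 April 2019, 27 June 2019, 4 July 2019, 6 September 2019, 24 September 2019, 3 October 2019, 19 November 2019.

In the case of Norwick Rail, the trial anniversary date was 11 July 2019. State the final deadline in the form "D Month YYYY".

120 calendar days after 11 July 2019 is 8 November 2019.
Since 8 November 2019 is a Friday and not a holiday, the date is unchanged.
Final deadline: 8 November 2019.

8 November 2019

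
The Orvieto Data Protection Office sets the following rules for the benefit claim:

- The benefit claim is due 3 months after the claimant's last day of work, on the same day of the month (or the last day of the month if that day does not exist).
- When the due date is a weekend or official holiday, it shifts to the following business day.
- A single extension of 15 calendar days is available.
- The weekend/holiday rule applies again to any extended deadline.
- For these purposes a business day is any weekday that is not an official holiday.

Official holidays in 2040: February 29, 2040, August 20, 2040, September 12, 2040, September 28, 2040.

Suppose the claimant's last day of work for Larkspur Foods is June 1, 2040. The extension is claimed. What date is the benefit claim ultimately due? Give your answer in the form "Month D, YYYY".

3 months from June 1, 2040 is September 1, 2040.
September 1, 2040 falls on a Saturday. Rolling to the next business day gives September 3, 2040, a Monday.
The 15-calendar-day extension moves the deadline from September 3, 2040 to September 18, 2040.
September 18, 2040 falls on a Tuesday, which is a business day, so no adjustment is needed.
So the filing is due September 18, 2040.

September 18, 2040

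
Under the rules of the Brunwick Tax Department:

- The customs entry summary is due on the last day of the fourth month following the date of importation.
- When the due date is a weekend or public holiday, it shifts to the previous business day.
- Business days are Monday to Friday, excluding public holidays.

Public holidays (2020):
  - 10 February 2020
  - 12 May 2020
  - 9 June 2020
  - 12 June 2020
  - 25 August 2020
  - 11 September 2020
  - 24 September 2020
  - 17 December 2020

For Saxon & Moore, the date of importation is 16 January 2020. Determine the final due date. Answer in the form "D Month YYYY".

29 May 2020

4 months after 16 January 2020 falls in May 2020; the last day of that month is 31 May 2020.
31 May 2020 falls on a Sunday. Rolling to the preceding business day gives 29 May 2020, a Friday.
Final deadline: 29 May 2020.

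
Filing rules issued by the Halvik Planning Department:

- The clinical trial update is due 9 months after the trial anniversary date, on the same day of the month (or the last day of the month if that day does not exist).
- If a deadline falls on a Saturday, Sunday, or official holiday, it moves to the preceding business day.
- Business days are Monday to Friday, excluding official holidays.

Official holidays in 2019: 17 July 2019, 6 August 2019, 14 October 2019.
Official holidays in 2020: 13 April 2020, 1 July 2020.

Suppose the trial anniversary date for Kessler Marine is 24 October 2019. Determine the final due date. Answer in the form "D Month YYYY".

24 July 2020

9 months from 24 October 2019 is 24 July 2020.
Since 24 July 2020 is a Friday and not a holiday, the date is unchanged.
So the filing is due 24 July 2020.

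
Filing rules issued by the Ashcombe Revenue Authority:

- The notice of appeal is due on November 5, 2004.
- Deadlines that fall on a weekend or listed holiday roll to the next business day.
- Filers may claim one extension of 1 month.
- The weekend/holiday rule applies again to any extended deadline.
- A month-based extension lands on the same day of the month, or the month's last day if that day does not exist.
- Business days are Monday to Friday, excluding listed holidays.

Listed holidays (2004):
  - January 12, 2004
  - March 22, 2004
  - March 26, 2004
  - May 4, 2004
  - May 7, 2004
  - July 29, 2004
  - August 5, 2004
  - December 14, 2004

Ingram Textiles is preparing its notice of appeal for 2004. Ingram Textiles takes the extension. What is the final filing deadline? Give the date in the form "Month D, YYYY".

Start from the fixed due date, November 5, 2004.
Since November 5, 2004 is a Friday and not a holiday, the date is unchanged.
Applying the 1 month extension: 1 month after November 5, 2004 is December 5, 2004.
Because December 5, 2004 is a Sunday, the deadline becomes December 6, 2004 (Monday).
The final due date is December 6, 2004.

December 6, 2004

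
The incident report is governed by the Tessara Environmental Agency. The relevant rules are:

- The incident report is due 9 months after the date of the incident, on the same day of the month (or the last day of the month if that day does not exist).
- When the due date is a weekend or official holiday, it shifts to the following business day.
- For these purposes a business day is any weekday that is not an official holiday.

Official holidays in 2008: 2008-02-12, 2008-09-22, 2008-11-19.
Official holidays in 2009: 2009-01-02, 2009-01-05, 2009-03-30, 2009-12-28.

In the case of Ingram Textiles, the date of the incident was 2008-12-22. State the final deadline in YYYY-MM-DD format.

2009-09-22

9 months from 2008-12-22 is 2009-09-22.
2009-09-22 falls on a Tuesday, which is a business day, so no adjustment is needed.
Final deadline: 2009-09-22.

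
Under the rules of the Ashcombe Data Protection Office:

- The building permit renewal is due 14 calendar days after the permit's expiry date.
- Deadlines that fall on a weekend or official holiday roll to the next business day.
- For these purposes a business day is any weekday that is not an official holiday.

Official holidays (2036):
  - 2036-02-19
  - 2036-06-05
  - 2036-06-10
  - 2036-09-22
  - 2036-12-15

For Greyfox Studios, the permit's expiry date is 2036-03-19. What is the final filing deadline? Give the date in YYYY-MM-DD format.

From 2036-03-19, 14 calendar days later is 2036-04-02.
Since 2036-04-02 is a Wednesday and not a holiday, the date is unchanged.
Deadline: 2036-04-02.

2036-04-02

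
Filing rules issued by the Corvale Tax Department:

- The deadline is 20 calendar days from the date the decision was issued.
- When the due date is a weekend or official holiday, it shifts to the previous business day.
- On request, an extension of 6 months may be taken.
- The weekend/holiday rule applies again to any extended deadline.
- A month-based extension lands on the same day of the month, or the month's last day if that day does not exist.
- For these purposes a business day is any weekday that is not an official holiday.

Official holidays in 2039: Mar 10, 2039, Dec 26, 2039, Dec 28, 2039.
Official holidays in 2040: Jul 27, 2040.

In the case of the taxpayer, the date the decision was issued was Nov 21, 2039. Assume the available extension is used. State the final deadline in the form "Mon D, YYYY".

Adding 20 calendar days to Nov 21, 2039 gives Dec 11, 2039.
Because Dec 11, 2039 is a Sunday, the deadline becomes Dec 9, 2039 (Friday).
Add 6 months to Dec 9, 2039: Jun 9, 2040.
Because Jun 9, 2040 is a Saturday, the deadline becomes Jun 8, 2040 (Friday).
Final deadline: Jun 8, 2040.

Jun 8, 2040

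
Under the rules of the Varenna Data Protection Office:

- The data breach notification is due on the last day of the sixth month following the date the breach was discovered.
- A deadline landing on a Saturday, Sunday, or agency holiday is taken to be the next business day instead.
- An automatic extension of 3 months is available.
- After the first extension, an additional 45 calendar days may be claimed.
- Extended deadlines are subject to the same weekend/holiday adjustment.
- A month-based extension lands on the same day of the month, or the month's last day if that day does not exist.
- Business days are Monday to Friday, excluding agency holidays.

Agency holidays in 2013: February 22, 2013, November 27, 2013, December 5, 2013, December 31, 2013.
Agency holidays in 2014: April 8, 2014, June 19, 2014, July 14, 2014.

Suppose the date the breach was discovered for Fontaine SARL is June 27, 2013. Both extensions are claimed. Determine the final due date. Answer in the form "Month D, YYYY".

6 months after June 27, 2013 is December 2013; that month ends on December 31, 2013.
December 31, 2013 falls on a listed holiday. Rolling to the next business day gives January 1, 2014, a Wednesday.
The 3 months extension carries January 1, 2014 to April 1, 2014.
April 1, 2014 falls on a Tuesday, which is a business day, so no adjustment is needed.
With the 45-day extension, April 1, 2014 becomes May 16, 2014.
May 16, 2014 falls on a Friday, which is a business day, so no adjustment is needed.
The final due date is May 16, 2014.

May 16, 2014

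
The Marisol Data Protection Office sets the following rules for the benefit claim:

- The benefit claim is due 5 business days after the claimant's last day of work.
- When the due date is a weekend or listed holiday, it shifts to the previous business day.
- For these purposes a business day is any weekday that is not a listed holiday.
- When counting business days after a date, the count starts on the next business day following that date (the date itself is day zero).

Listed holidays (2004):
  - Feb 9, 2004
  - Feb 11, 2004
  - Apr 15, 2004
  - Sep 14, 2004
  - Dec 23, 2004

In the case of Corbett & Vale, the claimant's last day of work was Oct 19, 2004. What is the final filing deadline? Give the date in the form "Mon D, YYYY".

Oct 26, 2004

Starting the day after Oct 19, 2004 and counting 5 business days lands on Oct 26, 2004.
Oct 26, 2004 falls on a Tuesday, which is a business day, so no adjustment is needed.
So the filing is due Oct 26, 2004.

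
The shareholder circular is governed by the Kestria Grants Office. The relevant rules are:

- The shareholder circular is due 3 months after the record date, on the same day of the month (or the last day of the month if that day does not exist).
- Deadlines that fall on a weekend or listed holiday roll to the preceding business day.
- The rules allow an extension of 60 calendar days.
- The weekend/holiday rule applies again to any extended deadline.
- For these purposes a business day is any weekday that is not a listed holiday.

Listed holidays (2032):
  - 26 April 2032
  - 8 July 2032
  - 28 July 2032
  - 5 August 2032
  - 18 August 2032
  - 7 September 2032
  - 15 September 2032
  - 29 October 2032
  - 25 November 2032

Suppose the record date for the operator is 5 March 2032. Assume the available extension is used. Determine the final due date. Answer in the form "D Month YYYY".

3 months from 5 March 2032 is 5 June 2032.
5 June 2032 falls on a Saturday. Rolling to the preceding business day gives 4 June 2032, a Friday.
Add the 60 calendar-day extension to 4 June 2032: 3 August 2032.
3 August 2032 falls on a Tuesday, which is a business day, so no adjustment is needed.
The final due date is 3 August 2032.

3 August 2032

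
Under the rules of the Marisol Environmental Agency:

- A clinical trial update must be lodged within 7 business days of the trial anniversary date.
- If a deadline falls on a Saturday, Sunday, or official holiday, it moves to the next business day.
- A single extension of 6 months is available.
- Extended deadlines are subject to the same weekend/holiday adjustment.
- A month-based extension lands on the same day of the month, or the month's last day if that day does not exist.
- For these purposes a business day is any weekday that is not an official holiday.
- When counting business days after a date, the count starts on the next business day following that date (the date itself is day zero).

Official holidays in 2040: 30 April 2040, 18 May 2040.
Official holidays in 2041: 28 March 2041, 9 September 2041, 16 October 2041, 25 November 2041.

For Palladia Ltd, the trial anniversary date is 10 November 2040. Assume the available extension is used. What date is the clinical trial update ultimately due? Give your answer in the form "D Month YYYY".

Counting 7 business days after 10 November 2040 (skipping weekends and listed holidays) reaches 20 November 2040.
20 November 2040 falls on a Tuesday, which is a business day, so no adjustment is needed.
The 6 months extension carries 20 November 2040 to 20 May 2041.
20 May 2041 falls on a Monday, which is a business day, so no adjustment is needed.
The final due date is 20 May 2041.

20 May 2041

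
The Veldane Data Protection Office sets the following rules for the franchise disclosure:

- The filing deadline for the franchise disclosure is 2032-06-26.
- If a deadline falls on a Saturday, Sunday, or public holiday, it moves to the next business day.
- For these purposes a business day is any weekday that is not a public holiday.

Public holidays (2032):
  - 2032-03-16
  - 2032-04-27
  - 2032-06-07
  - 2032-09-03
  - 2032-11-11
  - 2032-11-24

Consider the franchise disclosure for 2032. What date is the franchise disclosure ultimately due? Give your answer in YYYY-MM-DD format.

2032-06-28

Start from the fixed due date, 2032-06-26.
Because 2032-06-26 is a Saturday, the deadline becomes 2032-06-28 (Monday).
Final deadline: 2032-06-28.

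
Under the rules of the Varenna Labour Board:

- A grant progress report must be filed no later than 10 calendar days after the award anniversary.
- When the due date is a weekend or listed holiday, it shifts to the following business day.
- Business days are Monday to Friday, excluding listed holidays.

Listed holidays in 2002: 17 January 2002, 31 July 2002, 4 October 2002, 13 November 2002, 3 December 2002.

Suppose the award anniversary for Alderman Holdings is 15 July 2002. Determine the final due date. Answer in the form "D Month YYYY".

Adding 10 calendar days to 15 July 2002 gives 25 July 2002.
Since 25 July 2002 is a Thursday and not a holiday, the date is unchanged.
Deadline: 25 July 2002.

25 July 2002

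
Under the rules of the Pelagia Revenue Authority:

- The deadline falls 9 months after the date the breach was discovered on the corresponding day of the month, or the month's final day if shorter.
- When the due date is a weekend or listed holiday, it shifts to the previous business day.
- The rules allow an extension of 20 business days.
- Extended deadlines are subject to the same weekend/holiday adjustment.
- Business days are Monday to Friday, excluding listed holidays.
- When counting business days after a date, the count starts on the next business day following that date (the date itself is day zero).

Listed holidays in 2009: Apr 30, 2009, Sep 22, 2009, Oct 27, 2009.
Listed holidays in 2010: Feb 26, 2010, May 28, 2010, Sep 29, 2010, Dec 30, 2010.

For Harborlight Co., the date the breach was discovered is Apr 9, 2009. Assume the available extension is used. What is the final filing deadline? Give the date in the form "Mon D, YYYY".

9 months from Apr 9, 2009 is Jan 9, 2010.
Jan 9, 2010 is a Saturday, so it moves to the preceding business day, Jan 8, 2010 (Friday).
Counting 20 further business days from Jan 8, 2010 reaches Feb 5, 2010.
Feb 5, 2010 (Friday) is already a business day.
Deadline: Feb 5, 2010.

Feb 5, 2010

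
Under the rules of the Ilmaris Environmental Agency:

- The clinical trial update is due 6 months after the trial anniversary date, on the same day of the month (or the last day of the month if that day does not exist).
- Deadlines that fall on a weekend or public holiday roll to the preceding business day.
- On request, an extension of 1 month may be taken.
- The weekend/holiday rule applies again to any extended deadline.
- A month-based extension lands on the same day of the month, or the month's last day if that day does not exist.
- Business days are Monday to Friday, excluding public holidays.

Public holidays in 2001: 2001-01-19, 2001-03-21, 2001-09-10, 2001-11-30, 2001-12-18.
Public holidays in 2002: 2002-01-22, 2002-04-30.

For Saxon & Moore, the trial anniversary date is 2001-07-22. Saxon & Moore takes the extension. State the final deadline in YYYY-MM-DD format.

6 months after 2001-07-22, on the same day of the month, is 2002-01-22.
2002-01-22 is a listed holiday, so it moves to the preceding business day, 2002-01-21 (Monday).
Add 1 month to 2002-01-21: 2002-02-21.
2002-02-21 falls on a Thursday, which is a business day, so no adjustment is needed.
Final deadline: 2002-02-21.

2002-02-21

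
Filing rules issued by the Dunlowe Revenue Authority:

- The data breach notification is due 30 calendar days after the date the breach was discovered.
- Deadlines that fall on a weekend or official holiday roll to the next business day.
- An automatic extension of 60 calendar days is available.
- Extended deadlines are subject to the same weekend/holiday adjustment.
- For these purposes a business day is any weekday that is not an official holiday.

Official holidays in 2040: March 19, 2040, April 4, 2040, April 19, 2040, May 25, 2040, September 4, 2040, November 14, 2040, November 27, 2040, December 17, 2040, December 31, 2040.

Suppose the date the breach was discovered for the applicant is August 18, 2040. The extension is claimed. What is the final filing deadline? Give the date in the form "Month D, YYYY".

Adding 30 calendar days to August 18, 2040 gives September 17, 2040.
September 17, 2040 is a Monday and not a listed holiday, so it stands.
Add the 60 calendar-day extension to September 17, 2040: November 16, 2040.
November 16, 2040 falls on a Friday, which is a business day, so no adjustment is needed.
So the filing is due November 16, 2040.

November 16, 2040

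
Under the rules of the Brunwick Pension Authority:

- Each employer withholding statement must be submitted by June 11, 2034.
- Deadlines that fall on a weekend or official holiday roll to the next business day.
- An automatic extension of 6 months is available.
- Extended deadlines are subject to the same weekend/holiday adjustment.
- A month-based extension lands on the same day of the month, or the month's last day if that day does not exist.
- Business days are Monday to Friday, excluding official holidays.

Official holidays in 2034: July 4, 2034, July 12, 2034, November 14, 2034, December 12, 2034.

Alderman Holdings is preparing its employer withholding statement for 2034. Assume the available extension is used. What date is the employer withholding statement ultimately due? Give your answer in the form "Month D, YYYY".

Start from the fixed due date, June 11, 2034.
June 11, 2034 falls on a Sunday. Rolling to the next business day gives June 12, 2034, a Monday.
The 6 months extension carries June 12, 2034 to December 12, 2034.
Because December 12, 2034 is a listed holiday, the deadline becomes December 13, 2034 (Wednesday).
Final deadline: December 13, 2034.

December 13, 2034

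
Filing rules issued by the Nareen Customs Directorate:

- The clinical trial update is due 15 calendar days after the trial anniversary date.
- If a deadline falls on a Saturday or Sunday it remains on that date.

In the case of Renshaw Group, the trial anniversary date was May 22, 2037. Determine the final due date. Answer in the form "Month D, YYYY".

Trigger date May 22, 2037 + 15 calendar days = June 6, 2037.
June 6, 2037 is a Saturday; no weekend or holiday adjustment applies.
The final due date is June 6, 2037.

June 6, 2037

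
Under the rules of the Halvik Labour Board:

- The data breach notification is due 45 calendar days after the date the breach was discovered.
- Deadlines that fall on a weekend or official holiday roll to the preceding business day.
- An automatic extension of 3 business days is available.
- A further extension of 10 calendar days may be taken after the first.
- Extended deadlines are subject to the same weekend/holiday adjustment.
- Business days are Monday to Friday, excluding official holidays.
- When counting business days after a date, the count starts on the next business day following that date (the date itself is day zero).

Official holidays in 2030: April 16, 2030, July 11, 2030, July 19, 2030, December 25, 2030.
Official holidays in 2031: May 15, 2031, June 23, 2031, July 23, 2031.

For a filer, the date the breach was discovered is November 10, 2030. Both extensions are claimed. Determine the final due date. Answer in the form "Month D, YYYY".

January 9, 2031

Trigger date November 10, 2030 + 45 calendar days = December 25, 2030.
December 25, 2030 falls on a listed holiday. Rolling to the preceding business day gives December 24, 2030, a Tuesday.
Applying the 3-business-day extension: 3 business days after December 24, 2030 is December 30, 2030.
December 30, 2030 falls on a Monday, which is a business day, so no adjustment is needed.
Add the 10 calendar-day extension to December 30, 2030: January 9, 2031.
Since January 9, 2031 is a Thursday and not a holiday, the date is unchanged.
So the filing is due January 9, 2031.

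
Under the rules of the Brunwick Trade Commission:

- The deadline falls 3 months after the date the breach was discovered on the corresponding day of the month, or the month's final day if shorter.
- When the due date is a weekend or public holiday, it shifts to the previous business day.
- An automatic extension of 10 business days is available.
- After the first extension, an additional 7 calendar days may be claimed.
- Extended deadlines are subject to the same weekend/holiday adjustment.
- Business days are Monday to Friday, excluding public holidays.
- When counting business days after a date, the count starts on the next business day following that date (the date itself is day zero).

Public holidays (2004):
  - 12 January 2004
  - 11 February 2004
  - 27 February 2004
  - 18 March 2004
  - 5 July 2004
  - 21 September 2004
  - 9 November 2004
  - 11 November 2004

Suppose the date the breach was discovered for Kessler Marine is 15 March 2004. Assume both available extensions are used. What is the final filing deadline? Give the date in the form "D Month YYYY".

3 months from 15 March 2004 is 15 June 2004.
15 June 2004 (Tuesday) is already a business day.
The 10-business-day extension runs from 15 June 2004 to 29 June 2004.
29 June 2004 (Tuesday) is already a business day.
The 7-calendar-day extension moves the deadline from 29 June 2004 to 6 July 2004.
6 July 2004 falls on a Tuesday, which is a business day, so no adjustment is needed.
Deadline: 6 July 2004.

6 July 2004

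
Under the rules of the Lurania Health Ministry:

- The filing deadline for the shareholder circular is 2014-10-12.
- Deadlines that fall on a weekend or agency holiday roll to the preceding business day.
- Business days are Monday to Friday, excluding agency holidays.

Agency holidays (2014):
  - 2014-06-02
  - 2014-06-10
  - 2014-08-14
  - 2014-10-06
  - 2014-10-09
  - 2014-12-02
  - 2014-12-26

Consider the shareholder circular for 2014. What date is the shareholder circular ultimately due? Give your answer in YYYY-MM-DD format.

2014-10-10

Start from the fixed due date, 2014-10-12.
2014-10-12 is a Sunday, so it moves to the preceding business day, 2014-10-10 (Friday).
So the filing is due 2014-10-10.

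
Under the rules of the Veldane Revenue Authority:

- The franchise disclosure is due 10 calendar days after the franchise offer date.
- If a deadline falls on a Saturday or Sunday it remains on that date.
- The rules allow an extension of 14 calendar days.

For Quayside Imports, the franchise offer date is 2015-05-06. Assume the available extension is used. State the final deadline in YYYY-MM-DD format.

2015-05-30

From 2015-05-06, 10 calendar days later is 2015-05-16.
No adjustment is made for weekends or holidays, so 2015-05-16 stands.
Add the 14 calendar-day extension to 2015-05-16: 2015-05-30.
2015-05-30 is a Saturday; no weekend or holiday adjustment applies.
So the filing is due 2015-05-30.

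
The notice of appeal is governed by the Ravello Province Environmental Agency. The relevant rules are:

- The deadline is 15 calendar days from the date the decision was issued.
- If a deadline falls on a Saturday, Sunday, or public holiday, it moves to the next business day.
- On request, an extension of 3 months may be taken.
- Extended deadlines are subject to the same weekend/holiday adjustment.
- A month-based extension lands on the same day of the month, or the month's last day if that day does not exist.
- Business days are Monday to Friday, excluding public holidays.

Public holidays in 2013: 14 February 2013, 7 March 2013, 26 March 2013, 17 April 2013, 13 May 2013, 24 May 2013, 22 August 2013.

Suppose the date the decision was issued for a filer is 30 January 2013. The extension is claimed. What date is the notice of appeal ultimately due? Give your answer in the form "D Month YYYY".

Adding 15 calendar days to 30 January 2013 gives 14 February 2013.
Because 14 February 2013 is a listed holiday, the deadline becomes 15 February 2013 (Friday).
Add 3 months to 15 February 2013: 15 May 2013.
Since 15 May 2013 is a Wednesday and not a holiday, the date is unchanged.
Deadline: 15 May 2013.

15 May 2013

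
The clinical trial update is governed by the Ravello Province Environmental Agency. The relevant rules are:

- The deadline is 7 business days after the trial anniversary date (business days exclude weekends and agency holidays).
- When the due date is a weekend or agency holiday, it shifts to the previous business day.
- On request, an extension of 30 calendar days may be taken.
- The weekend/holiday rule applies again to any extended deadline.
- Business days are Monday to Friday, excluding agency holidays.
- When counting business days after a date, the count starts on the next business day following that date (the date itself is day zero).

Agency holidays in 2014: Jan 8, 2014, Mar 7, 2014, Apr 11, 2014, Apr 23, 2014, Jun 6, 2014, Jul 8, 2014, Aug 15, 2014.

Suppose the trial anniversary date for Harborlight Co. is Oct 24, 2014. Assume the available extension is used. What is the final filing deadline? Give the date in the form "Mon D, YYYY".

Counting 7 business days after Oct 24, 2014 (skipping weekends and listed holidays) reaches Nov 4, 2014.
Nov 4, 2014 (Tuesday) is already a business day.
The 30-calendar-day extension moves the deadline from Nov 4, 2014 to Dec 4, 2014.
Dec 4, 2014 falls on a Thursday, which is a business day, so no adjustment is needed.
Final deadline: Dec 4, 2014.

Dec 4, 2014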